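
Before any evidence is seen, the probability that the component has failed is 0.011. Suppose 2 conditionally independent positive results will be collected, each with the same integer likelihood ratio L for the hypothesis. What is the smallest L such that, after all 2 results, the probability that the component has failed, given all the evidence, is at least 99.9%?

Prior odds = 0.011/0.989 = 11/989.
Target odds = 0.999/0.001 = 999.
Need L² ≥ 999 ÷ (11/989) = 988011/11.
299² = 89401 < 988011/11 ≤ 90000 = 300², so L = 300.

300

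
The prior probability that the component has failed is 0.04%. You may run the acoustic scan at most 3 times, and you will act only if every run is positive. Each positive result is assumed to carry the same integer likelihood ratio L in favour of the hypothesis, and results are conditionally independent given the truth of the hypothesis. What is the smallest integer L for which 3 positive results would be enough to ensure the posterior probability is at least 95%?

Prior odds = 0.0004/0.9996 = 1/2499.
Target odds = 0.95/0.05 = 19.
Need L³ ≥ 19 ÷ (1/2499) = 47481.
36³ = 46656 < 47481 ≤ 50653 = 37³, so L = 37.

37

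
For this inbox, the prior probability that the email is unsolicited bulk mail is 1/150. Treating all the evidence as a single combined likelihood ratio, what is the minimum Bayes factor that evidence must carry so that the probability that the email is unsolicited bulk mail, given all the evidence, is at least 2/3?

Prior odds = (1/150)/(149/150) = 1/149.
Target odds = (2/3)/(1/3) = 2.
Required Bayes factor = 2 ÷ (1/149) = 298.

298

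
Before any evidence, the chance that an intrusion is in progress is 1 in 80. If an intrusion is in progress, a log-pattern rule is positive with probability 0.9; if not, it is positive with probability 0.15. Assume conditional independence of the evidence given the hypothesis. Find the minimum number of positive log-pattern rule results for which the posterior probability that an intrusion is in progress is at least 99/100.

Prior odds: 0.0125 ÷ 0.9875 = 1/79.
Likelihood ratio of a positive = 0.9/0.15 = 6.
Target odds: 0.99 ÷ 0.01 = 99.
Require 6ⁿ ≥ 99 ÷ (1/79) = 7821.
6⁵ = 7776 falls short of 7821 but 6⁶ = 46656 reaches it, so n = 6.

6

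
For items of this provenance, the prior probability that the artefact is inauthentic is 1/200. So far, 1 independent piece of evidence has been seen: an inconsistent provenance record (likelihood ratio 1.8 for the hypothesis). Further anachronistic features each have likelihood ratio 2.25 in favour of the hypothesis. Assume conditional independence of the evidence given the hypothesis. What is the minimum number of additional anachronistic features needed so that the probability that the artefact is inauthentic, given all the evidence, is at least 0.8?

8

Prior odds = 0.005/0.995 = 1/199.
Bayes factor of the evidence already in hand = 1.8.
Odds after that evidence = (1/199) × 1.8 = 9/995.
Target odds = 0.8/0.2 = 4.
Need 2.25ⁿ ≥ 4 ÷ (9/995) = 3980/9.
2.25⁷ = 4782969/16384 falls short of 3980/9 but 2.25⁸ = 43046721/65536 reaches it, so n = 8.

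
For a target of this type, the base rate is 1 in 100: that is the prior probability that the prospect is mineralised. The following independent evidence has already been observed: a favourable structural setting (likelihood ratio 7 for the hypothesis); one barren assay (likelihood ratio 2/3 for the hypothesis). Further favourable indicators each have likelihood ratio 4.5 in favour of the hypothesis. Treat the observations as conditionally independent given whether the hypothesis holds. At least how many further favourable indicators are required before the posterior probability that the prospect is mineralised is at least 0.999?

Prior odds = 0.01/0.99 = 1/99.
Combined Bayes factor of the evidence already in hand = 7 × (2/3) = 14/3.
Odds after that evidence = (1/99) × 14/3 = 14/297.
Target odds = 0.999/0.001 = 999.
Need 4.5ⁿ ≥ 999 ÷ (14/297) = 296703/14.
4.5⁶ = 8303.765625 falls short of 296703/14 but 4.5⁷ = 4782969/128 reaches it, so n = 7.

7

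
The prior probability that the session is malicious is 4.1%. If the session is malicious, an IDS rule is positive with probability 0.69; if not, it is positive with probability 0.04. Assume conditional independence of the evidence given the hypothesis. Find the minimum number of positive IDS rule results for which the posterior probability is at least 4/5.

2

Prior odds = 0.041/0.959 = 41/959.
Likelihood ratio of a positive = 0.69/0.04 = 17.25.
Target odds: 0.8 ÷ 0.2 = 4.
Need (41/959) × 17.25ⁿ ≥ 4, i.e. 17.25ⁿ ≥ 3836/41.
17.25¹ = 17.25 falls short of 3836/41 but 17.25² = 297.5625 reaches it, so n = 2.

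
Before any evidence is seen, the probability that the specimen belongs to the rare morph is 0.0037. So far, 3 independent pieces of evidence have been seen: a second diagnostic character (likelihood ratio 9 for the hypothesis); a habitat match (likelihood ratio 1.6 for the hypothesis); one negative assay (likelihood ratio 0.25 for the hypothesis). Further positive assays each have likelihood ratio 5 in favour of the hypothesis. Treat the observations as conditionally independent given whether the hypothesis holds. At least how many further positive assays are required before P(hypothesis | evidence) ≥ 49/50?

Prior odds = 0.0037/0.9963 = 37/9963.
Combined Bayes factor of the evidence already in hand = 9 × 1.6 × 0.25 = 3.6.
Odds after that evidence = (37/9963) × 3.6 = 74/5535.
Target odds = 0.98/0.02 = 49.
Need 5ⁿ ≥ 49 ÷ (74/5535) = 271215/74.
5⁵ = 3125 falls short of 271215/74 but 5⁶ = 15625 reaches it, so n = 6.

6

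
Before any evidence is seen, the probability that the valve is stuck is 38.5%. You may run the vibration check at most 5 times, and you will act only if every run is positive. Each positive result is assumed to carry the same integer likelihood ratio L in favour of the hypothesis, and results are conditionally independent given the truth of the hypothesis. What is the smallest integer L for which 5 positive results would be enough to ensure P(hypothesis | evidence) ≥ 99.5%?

4

Prior odds = 0.385/0.615 = 77/123.
Target odds = 0.995/0.005 = 199.
Need L⁵ ≥ 199 ÷ (77/123) = 24477/77.
3⁵ = 243 < 24477/77 ≤ 1024 = 4⁵, so L = 4.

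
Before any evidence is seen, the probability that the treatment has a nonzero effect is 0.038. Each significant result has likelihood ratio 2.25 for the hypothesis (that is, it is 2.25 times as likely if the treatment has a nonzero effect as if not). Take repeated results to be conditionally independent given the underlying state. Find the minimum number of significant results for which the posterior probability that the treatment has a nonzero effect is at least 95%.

8

Prior odds = 0.038/0.962 = 19/481.
Likelihood ratio per significant result = 2.25.
Target odds: 0.95 ÷ 0.05 = 19.
Require 2.25ⁿ ≥ 19 ÷ (19/481) = 481.
2.25⁷ = 4782969/16384 falls short of 481 but 2.25⁸ = 43046721/65536 reaches it, so n = 8.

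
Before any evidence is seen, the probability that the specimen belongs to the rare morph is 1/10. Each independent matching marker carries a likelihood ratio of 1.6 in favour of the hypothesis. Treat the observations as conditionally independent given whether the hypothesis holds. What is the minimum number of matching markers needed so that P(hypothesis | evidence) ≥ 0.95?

11

Prior odds: 0.1 ÷ 0.9 = 1/9.
Likelihood ratio per matching marker = 1.6.
Target posterior odds = 0.95/0.05 = 19.
Require 1.6ⁿ ≥ 19 ÷ (1/9) = 171.
1.6¹⁰ ≈109.951 falls short of 171 but 1.6¹¹ ≈175.922 reaches it, so n = 11.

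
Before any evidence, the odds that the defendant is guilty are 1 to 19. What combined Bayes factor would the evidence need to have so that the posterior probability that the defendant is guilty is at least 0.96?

Prior odds = 1/19.
Target odds = 0.96/0.04 = 24.
Required Bayes factor = 24 ÷ (1/19) = 456.

456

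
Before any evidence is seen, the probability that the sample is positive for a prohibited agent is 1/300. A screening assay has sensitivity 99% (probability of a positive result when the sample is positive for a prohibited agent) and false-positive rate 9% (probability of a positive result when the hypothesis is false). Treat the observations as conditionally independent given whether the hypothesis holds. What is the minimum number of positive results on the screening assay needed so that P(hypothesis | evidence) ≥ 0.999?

6

Prior odds: (1/300) ÷ (299/300) = 1/299.
Likelihood ratio of a positive result = 0.99/0.09 = 11.
Target odds: 0.999 ÷ 0.001 = 999.
Need (1/299) × 11ⁿ ≥ 999, i.e. 11ⁿ ≥ 298701.
11⁵ = 161051 falls short of 298701 but 11⁶ = 1771561 reaches it, so n = 6.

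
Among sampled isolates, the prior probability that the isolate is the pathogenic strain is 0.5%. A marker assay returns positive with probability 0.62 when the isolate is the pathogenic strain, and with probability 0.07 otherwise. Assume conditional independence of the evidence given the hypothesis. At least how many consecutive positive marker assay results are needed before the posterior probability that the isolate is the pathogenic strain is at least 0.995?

5

Prior odds: 0.005 ÷ 0.995 = 1/199.
Likelihood ratio of a positive result = 0.62/0.07 = 62/7.
Target odds: 0.995 ÷ 0.005 = 199.
Need (1/199) × (62/7)ⁿ ≥ 199, i.e. (62/7)ⁿ ≥ 39601.
(62/7)⁴ = 14776336/2401 falls short of 39601 but (62/7)⁵ = 916132832/16807 reaches it, so n = 5.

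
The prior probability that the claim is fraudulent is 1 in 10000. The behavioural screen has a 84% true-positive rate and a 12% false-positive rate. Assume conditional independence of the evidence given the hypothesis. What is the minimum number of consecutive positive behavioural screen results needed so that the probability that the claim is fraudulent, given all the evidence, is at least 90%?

6

Prior odds = 0.0001/0.9999 = 1/9999.
Likelihood ratio of a positive result = 0.84/0.12 = 7.
Target odds: 0.9 ÷ 0.1 = 9.
Require 7ⁿ ≥ 9 ÷ (1/9999) = 89991.
7⁵ = 16807 falls short of 89991 but 7⁶ = 117649 reaches it, so n = 6.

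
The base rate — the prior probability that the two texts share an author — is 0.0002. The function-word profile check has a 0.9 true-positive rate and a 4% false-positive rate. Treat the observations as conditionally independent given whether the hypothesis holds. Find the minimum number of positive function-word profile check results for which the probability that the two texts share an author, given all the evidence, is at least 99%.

Prior odds = 0.0002/0.9998 = 1/4999.
Likelihood ratio of a positive result = 0.9/0.04 = 22.5.
Target posterior odds = 0.99/0.01 = 99.
Need (1/4999) × 22.5ⁿ ≥ 99, i.e. 22.5ⁿ ≥ 494901.
22.5⁴ = 256289.0625 falls short of 494901 but 22.5⁵ = 184528125/32 reaches it, so n = 5.

5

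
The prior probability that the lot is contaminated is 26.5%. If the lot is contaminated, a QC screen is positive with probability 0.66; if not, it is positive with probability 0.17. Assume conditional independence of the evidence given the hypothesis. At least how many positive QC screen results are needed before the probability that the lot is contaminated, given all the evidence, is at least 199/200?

5

Prior odds = 0.265/0.735 = 53/147.
Likelihood ratio of a positive = 0.66/0.17 = 66/17.
Target posterior odds = 0.995/0.005 = 199.
Require (66/17)ⁿ ≥ 199 ÷ (53/147) = 29253/53.
(66/17)⁴ = 18974736/83521 falls short of 29253/53 but (66/17)⁵ ≈882.013 reaches it, so n = 5.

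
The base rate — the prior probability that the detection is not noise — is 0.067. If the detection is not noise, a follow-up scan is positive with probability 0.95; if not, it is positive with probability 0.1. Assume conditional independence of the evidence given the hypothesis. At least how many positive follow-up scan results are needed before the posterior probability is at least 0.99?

Prior odds: 0.067 ÷ 0.933 = 67/933.
Likelihood ratio of a positive = 0.95/0.1 = 9.5.
Target posterior odds = 0.99/0.01 = 99.
Need (67/933) × 9.5ⁿ ≥ 99, i.e. 9.5ⁿ ≥ 92367/67.
9.5³ = 857.375 falls short of 92367/67 but 9.5⁴ = 8145.0625 reaches it, so n = 4.

4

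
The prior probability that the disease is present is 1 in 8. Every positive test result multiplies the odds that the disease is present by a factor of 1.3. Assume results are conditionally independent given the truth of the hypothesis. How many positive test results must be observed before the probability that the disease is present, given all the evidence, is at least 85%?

Prior odds: 0.125 ÷ 0.875 = 1/7.
Likelihood ratio per positive test result = 1.3.
Target odds: 0.85 ÷ 0.15 = 17/3.
Require 1.3ⁿ ≥ 17/3 ÷ (1/7) = 119/3.
1.3¹⁴ ≈39.3738 falls short of 119/3 but 1.3¹⁵ ≈51.1859 reaches it, so n = 15.

15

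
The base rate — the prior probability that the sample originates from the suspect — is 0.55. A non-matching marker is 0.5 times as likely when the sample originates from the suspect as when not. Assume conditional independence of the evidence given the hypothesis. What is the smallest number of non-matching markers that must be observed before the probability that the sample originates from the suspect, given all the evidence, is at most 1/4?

Prior odds: 0.55 ÷ 0.45 = 11/9.
Likelihood ratio per non-matching marker = 0.5.
Target posterior odds = 0.25/0.75 = 1/3.
Need (11/9) × 0.5ⁿ ≤ 1/3, i.e. 0.5ⁿ ≤ 3/11.
0.5¹ = 0.5 is still above 3/11 but 0.5² = 0.25 is at or below it, so n = 2.

2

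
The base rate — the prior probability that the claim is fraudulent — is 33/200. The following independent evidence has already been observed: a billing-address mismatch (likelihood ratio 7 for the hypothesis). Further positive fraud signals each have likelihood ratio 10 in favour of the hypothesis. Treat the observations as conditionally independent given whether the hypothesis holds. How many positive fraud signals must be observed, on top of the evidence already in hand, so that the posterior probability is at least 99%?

2

Prior odds = 0.165/0.835 = 33/167.
Bayes factor of the evidence already in hand = 7.
Odds after that evidence = (33/167) × 7 = 231/167.
Target odds = 0.99/0.01 = 99.
Need 10ⁿ ≥ 99 ÷ (231/167) = 501/7.
10¹ = 10 falls short of 501/7 but 10² = 100 reaches it, so n = 2.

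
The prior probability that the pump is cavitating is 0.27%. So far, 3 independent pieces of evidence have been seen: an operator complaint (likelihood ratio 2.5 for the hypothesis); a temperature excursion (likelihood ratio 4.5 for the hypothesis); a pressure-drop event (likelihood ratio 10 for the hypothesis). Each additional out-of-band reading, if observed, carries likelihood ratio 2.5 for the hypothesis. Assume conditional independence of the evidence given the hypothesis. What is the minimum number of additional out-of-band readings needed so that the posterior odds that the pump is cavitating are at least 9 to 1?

4

Prior odds = 0.0027/0.9973 = 27/9973.
Combined Bayes factor of the evidence already in hand = 2.5 × 4.5 × 10 = 112.5.
Odds after that evidence = (27/9973) × 112.5 = 6075/19946.
Target odds = 9.
Need 2.5ⁿ ≥ 9 ÷ (6075/19946) = 19946/675.
2.5³ = 15.625 falls short of 19946/675 but 2.5⁴ = 39.0625 reaches it, so n = 4.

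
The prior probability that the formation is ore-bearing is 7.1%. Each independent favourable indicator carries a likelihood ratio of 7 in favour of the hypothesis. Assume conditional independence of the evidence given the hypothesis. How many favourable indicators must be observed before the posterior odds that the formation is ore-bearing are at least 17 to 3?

Prior odds = 0.071/0.929 = 71/929.
Likelihood ratio per favourable indicator = 7.
Target odds = 17/3.
Require 7ⁿ ≥ 17/3 ÷ (71/929) = 15793/213.
7² = 49 falls short of 15793/213 but 7³ = 343 reaches it, so n = 3.

3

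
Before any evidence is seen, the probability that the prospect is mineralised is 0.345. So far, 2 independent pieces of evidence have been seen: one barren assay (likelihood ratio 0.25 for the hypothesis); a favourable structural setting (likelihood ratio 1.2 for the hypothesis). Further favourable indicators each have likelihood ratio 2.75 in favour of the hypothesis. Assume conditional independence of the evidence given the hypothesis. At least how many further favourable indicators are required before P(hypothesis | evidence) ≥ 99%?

7

Prior odds = 0.345/0.655 = 69/131.
Combined Bayes factor of the evidence already in hand = 0.25 × 1.2 = 0.3.
Odds after that evidence = (69/131) × 0.3 = 207/1310.
Target odds = 0.99/0.01 = 99.
Need 2.75ⁿ ≥ 99 ÷ (207/1310) = 14410/23.
2.75⁶ = 1771561/4096 falls short of 14410/23 but 2.75⁷ = 19487171/16384 reaches it, so n = 7.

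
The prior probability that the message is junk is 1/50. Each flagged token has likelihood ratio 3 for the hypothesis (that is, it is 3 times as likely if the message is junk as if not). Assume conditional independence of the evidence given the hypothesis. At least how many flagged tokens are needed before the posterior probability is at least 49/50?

Prior odds: 0.02 ÷ 0.98 = 1/49.
Likelihood ratio per flagged token = 3.
Target posterior odds = 0.98/0.02 = 49.
Need (1/49) × 3ⁿ ≥ 49, i.e. 3ⁿ ≥ 2401.
3⁷ = 2187 falls short of 2401 but 3⁸ = 6561 reaches it, so n = 8.

8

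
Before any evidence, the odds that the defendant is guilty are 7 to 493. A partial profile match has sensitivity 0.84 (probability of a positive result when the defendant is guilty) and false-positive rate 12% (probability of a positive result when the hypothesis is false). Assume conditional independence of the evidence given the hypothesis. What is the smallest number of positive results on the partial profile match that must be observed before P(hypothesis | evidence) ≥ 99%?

Prior odds = 7/493.
Likelihood ratio of a positive result = 0.84/0.12 = 7.
Target posterior odds = 0.99/0.01 = 99.
Need (7/493) × 7ⁿ ≥ 99, i.e. 7ⁿ ≥ 48807/7.
7⁴ = 2401 falls short of 48807/7 but 7⁵ = 16807 reaches it, so n = 5.

5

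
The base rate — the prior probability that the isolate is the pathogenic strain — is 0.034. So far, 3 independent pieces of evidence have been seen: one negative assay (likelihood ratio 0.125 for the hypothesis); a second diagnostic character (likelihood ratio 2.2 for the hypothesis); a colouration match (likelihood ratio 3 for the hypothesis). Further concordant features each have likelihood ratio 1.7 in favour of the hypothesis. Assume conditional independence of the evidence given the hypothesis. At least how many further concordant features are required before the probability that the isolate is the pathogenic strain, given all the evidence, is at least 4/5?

Prior odds = 0.034/0.966 = 17/483.
Combined Bayes factor of the evidence already in hand = 0.125 × 2.2 × 3 = 0.825.
Odds after that evidence = (17/483) × 0.825 = 187/6440.
Target odds = 0.8/0.2 = 4.
Need 1.7ⁿ ≥ 4 ÷ (187/6440) = 25760/187.
1.7⁹ ≈118.588 falls short of 25760/187 but 1.7¹⁰ ≈201.599 reaches it, so n = 10.

10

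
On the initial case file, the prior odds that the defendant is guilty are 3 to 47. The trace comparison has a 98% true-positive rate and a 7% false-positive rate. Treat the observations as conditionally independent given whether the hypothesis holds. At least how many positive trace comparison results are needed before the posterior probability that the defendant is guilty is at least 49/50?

Prior odds = 3/47.
Likelihood ratio of a positive result = 0.98/0.07 = 14.
Target posterior odds = 0.98/0.02 = 49.
Need (3/47) × 14ⁿ ≥ 49, i.e. 14ⁿ ≥ 2303/3.
14² = 196 falls short of 2303/3 but 14³ = 2744 reaches it, so n = 3.

3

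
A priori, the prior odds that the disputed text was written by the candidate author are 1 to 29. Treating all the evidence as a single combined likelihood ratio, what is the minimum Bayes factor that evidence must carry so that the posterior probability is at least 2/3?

58

Prior odds = 1/29.
Target odds = (2/3)/(1/3) = 2.
Required Bayes factor = 2 ÷ (1/29) = 58.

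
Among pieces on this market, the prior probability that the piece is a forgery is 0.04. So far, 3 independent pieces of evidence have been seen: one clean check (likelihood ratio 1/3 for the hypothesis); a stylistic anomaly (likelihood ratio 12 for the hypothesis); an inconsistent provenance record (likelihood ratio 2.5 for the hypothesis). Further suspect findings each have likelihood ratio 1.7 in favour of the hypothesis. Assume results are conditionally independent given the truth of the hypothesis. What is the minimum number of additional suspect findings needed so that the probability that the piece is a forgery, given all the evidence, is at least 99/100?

Prior odds = 0.04/0.96 = 1/24.
Combined Bayes factor of the evidence already in hand = (1/3) × 12 × 2.5 = 10.
Odds after that evidence = (1/24) × 10 = 5/12.
Target odds = 0.99/0.01 = 99.
Need 1.7ⁿ ≥ 99 ÷ (5/12) = 237.6.
1.7¹⁰ ≈201.599 falls short of 237.6 but 1.7¹¹ ≈342.719 reaches it, so n = 11.

11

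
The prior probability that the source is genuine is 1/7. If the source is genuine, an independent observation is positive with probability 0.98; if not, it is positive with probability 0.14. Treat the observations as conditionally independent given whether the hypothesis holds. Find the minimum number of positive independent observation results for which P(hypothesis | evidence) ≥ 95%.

3

Prior odds = (1/7)/(6/7) = 1/6.
Likelihood ratio of a positive = 0.98/0.14 = 7.
Target posterior odds = 0.95/0.05 = 19.
Need (1/6) × 7ⁿ ≥ 19, i.e. 7ⁿ ≥ 114.
7² = 49 falls short of 114 but 7³ = 343 reaches it, so n = 3.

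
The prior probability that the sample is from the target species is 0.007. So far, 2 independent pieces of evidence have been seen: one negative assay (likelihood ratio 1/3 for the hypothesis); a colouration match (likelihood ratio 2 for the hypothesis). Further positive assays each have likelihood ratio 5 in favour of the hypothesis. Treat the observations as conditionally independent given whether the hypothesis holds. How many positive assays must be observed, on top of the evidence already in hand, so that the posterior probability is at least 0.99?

7

Prior odds = 0.007/0.993 = 7/993.
Combined Bayes factor of the evidence already in hand = (1/3) × 2 = 2/3.
Odds after that evidence = (7/993) × 2/3 = 14/2979.
Target odds = 0.99/0.01 = 99.
Need 5ⁿ ≥ 99 ÷ (14/2979) = 294921/14.
5⁶ = 15625 falls short of 294921/14 but 5⁷ = 78125 reaches it, so n = 7.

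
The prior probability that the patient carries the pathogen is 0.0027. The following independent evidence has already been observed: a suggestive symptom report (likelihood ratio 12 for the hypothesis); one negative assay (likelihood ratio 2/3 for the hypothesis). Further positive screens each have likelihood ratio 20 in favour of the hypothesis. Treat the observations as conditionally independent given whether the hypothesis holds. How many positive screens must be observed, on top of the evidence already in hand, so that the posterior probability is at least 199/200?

Prior odds = 0.0027/0.9973 = 27/9973.
Combined Bayes factor of the evidence already in hand = 12 × (2/3) = 8.
Odds after that evidence = (27/9973) × 8 = 216/9973.
Target odds = 0.995/0.005 = 199.
Need 20ⁿ ≥ 199 ÷ (216/9973) = 1984627/216.
20³ = 8000 falls short of 1984627/216 but 20⁴ = 160000 reaches it, so n = 4.

4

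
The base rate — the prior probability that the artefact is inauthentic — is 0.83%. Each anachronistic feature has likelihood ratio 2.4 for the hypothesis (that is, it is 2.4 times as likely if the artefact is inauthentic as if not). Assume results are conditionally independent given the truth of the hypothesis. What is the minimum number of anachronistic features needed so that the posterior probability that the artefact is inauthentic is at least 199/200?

Prior odds: 0.0083 ÷ 0.9917 = 83/9917.
Likelihood ratio per anachronistic feature = 2.4.
Target posterior odds = 0.995/0.005 = 199.
Need (83/9917) × 2.4ⁿ ≥ 199, i.e. 2.4ⁿ ≥ 1973483/83.
2.4¹¹ ≈15216.8 falls short of 1973483/83 but 2.4¹² ≈36520.3 reaches it, so n = 12.

12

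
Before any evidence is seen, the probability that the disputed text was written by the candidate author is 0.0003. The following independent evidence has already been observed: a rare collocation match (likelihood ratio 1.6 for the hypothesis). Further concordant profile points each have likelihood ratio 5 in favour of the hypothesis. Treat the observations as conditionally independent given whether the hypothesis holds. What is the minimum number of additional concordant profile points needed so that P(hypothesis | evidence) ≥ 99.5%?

Prior odds = 0.0003/0.9997 = 3/9997.
Bayes factor of the evidence already in hand = 1.6.
Odds after that evidence = (3/9997) × 1.6 = 24/49985.
Target odds = 0.995/0.005 = 199.
Need 5ⁿ ≥ 199 ÷ (24/49985) = 9947015/24.
5⁸ = 390625 falls short of 9947015/24 but 5⁹ = 1953125 reaches it, so n = 9.

9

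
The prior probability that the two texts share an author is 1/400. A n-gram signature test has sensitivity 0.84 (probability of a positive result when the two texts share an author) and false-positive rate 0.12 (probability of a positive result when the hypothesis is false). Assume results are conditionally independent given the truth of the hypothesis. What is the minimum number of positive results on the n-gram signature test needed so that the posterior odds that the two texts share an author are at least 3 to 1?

4

Prior odds = 0.0025/0.9975 = 1/399.
Likelihood ratio of a positive result = 0.84/0.12 = 7.
Target odds = 3.
Require 7ⁿ ≥ 3 ÷ (1/399) = 1197.
7³ = 343 falls short of 1197 but 7⁴ = 2401 reaches it, so n = 4.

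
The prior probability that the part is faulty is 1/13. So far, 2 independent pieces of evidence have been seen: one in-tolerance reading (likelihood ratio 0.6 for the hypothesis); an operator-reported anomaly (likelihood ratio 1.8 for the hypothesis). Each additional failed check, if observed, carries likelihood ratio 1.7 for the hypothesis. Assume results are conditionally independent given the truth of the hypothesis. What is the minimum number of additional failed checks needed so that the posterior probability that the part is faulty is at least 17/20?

8

Prior odds = (1/13)/(12/13) = 1/12.
Combined Bayes factor of the evidence already in hand = 0.6 × 1.8 = 1.08.
Odds after that evidence = (1/12) × 1.08 = 0.09.
Target odds = 0.85/0.15 = 17/3.
Need 1.7ⁿ ≥ 17/3 ÷ 0.09 = 1700/27.
1.7⁷ = 410338673/10000000 falls short of 1700/27 but 1.7⁸ ≈69.7576 reaches it, so n = 8.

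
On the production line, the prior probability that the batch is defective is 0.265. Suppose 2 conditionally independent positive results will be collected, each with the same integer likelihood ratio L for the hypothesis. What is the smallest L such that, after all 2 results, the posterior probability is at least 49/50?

12

Prior odds = 0.265/0.735 = 53/147.
Target odds = 0.98/0.02 = 49.
Need L² ≥ 49 ÷ (53/147) = 7203/53.
11² = 121 < 7203/53 ≤ 144 = 12², so L = 12.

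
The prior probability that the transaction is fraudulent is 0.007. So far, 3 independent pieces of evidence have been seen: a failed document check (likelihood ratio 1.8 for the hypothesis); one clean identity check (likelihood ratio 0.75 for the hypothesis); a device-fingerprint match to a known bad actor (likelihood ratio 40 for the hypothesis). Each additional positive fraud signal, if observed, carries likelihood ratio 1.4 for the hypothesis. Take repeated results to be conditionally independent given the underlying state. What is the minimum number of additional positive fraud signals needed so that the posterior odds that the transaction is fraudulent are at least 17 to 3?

Prior odds = 0.007/0.993 = 7/993.
Combined Bayes factor of the evidence already in hand = 1.8 × 0.75 × 40 = 54.
Odds after that evidence = (7/993) × 54 = 126/331.
Target odds = 17/3.
Need 1.4ⁿ ≥ 17/3 ÷ (126/331) = 5627/378.
1.4⁸ = 5764801/390625 falls short of 5627/378 but 1.4⁹ = 40353607/1953125 reaches it, so n = 9.

9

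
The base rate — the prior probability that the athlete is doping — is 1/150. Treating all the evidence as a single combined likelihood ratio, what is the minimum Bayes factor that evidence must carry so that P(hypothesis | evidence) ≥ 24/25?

3576

Prior odds = (1/150)/(149/150) = 1/149.
Target odds = 0.96/0.04 = 24.
Required Bayes factor = 24 ÷ (1/149) = 3576.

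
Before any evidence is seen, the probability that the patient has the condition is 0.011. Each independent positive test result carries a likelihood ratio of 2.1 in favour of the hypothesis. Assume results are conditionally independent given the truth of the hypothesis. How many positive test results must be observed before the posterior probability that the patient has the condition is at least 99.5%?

Prior odds: 0.011 ÷ 0.989 = 11/989.
Likelihood ratio per positive test result = 2.1.
Target posterior odds = 0.995/0.005 = 199.
Need (11/989) × 2.1ⁿ ≥ 199, i.e. 2.1ⁿ ≥ 196811/11.
2.1¹³ ≈15447.2 falls short of 196811/11 but 2.1¹⁴ ≈32439.2 reaches it, so n = 14.

14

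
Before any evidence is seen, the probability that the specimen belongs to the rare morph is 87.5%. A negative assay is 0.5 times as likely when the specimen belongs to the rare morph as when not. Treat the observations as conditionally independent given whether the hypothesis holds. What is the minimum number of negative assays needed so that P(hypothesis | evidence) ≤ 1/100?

10

Prior odds = 0.875/0.125 = 7.
Likelihood ratio per negative assay = 0.5.
Target posterior odds = 0.01/0.99 = 1/99.
Need 7 × 0.5ⁿ ≤ 1/99, i.e. 0.5ⁿ ≤ 1/693.
0.5⁹ = 0.001953125 is still above 1/693 but 0.5¹⁰ = 1/1024 is at or below it, so n = 10.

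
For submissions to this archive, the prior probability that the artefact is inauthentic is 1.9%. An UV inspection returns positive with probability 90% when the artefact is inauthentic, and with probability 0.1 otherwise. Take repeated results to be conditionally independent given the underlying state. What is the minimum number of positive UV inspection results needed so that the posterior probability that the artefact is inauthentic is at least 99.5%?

Prior odds = 0.019/0.981 = 19/981.
Likelihood ratio of a positive result = 0.9/0.1 = 9.
Target posterior odds = 0.995/0.005 = 199.
Require 9ⁿ ≥ 199 ÷ (19/981) = 195219/19.
9⁴ = 6561 falls short of 195219/19 but 9⁵ = 59049 reaches it, so n = 5.

5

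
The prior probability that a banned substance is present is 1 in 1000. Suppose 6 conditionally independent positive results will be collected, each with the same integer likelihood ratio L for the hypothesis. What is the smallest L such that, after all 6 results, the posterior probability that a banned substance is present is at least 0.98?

7

Prior odds = 0.001/0.999 = 1/999.
Target odds = 0.98/0.02 = 49.
Need L⁶ ≥ 49 ÷ (1/999) = 48951.
6⁶ = 46656 < 48951 ≤ 117649 = 7⁶, so L = 7.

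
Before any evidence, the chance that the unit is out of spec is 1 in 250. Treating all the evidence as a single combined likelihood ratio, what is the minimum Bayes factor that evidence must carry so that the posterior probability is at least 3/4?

747

Prior odds = 0.004/0.996 = 1/249.
Target odds = 0.75/0.25 = 3.
Required Bayes factor = 3 ÷ (1/249) = 747.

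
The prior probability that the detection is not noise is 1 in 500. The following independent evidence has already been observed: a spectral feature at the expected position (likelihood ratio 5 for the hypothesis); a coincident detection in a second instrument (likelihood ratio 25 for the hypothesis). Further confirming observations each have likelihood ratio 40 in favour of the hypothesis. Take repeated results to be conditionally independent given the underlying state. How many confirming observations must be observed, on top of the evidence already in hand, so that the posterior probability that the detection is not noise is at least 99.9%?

3

Prior odds = 0.002/0.998 = 1/499.
Combined Bayes factor of the evidence already in hand = 5 × 25 = 125.
Odds after that evidence = (1/499) × 125 = 125/499.
Target odds = 0.999/0.001 = 999.
Need 40ⁿ ≥ 999 ÷ (125/499) = 3988.008.
40² = 1600 falls short of 3988.008 but 40³ = 64000 reaches it, so n = 3.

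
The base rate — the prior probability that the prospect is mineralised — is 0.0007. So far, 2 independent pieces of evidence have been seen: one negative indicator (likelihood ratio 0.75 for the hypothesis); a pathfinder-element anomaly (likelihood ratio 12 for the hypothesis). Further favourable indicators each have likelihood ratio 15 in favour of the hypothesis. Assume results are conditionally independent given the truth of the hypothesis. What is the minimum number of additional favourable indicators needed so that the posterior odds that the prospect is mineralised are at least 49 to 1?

4

Prior odds = 0.0007/0.9993 = 7/9993.
Combined Bayes factor of the evidence already in hand = 0.75 × 12 = 9.
Odds after that evidence = (7/9993) × 9 = 21/3331.
Target odds = 49.
Need 15ⁿ ≥ 49 ÷ (21/3331) = 23317/3.
15³ = 3375 falls short of 23317/3 but 15⁴ = 50625 reaches it, so n = 4.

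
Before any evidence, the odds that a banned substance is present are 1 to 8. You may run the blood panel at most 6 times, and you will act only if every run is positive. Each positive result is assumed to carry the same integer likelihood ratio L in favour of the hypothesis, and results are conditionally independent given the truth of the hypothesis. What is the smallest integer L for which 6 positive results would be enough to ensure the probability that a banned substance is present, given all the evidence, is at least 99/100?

4

Prior odds = 0.125.
Target odds = 0.99/0.01 = 99.
Need L⁶ ≥ 99 ÷ 0.125 = 792.
3⁶ = 729 < 792 ≤ 4096 = 4⁶, so L = 4.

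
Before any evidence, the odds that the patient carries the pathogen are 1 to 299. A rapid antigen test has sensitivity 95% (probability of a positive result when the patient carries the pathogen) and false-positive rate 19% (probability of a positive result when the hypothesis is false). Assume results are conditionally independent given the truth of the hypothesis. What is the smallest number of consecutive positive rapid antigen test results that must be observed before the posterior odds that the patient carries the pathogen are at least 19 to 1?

6

Prior odds = 1/299.
Likelihood ratio of a positive result = 0.95/0.19 = 5.
Target odds = 19.
Require 5ⁿ ≥ 19 ÷ (1/299) = 5681.
5⁵ = 3125 falls short of 5681 but 5⁶ = 15625 reaches it, so n = 6.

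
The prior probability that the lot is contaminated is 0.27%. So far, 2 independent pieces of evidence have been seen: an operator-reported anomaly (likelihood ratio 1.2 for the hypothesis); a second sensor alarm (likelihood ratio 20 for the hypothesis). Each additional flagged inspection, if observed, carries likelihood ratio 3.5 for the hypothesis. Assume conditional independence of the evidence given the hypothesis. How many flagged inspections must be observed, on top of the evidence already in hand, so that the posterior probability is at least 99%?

6

Prior odds = 0.0027/0.9973 = 27/9973.
Combined Bayes factor of the evidence already in hand = 1.2 × 20 = 24.
Odds after that evidence = (27/9973) × 24 = 648/9973.
Target odds = 0.99/0.01 = 99.
Need 3.5ⁿ ≥ 99 ÷ (648/9973) = 109703/72.
3.5⁵ = 525.21875 falls short of 109703/72 but 3.5⁶ = 1838.265625 reaches it, so n = 6.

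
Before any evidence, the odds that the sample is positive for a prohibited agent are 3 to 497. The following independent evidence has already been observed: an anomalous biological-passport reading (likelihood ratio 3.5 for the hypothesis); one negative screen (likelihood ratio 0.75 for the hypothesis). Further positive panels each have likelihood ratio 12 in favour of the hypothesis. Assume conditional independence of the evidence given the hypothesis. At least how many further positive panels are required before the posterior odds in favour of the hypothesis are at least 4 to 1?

3

Prior odds = 3/497.
Combined Bayes factor of the evidence already in hand = 3.5 × 0.75 = 2.625.
Odds after that evidence = (3/497) × 2.625 = 9/568.
Target odds = 4.
Need 12ⁿ ≥ 4 ÷ (9/568) = 2272/9.
12² = 144 falls short of 2272/9 but 12³ = 1728 reaches it, so n = 3.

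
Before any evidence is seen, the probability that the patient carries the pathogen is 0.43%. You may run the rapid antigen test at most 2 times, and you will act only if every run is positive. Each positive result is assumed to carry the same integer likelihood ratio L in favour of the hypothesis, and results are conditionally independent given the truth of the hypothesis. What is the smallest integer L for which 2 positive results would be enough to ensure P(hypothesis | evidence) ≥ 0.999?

Prior odds = 0.0043/0.9957 = 43/9957.
Target odds = 0.999/0.001 = 999.
Need L² ≥ 999 ÷ (43/9957) = 9947043/43.
480² = 230400 < 9947043/43 ≤ 231361 = 481², so L = 481.

481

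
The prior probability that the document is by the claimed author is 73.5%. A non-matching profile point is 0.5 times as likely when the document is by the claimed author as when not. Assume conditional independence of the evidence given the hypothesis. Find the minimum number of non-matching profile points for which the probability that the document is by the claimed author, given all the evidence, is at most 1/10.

Prior odds: 0.735 ÷ 0.265 = 147/53.
Likelihood ratio per non-matching profile point = 0.5.
Target posterior odds = 0.1/0.9 = 1/9.
Need (147/53) × 0.5ⁿ ≤ 1/9, i.e. 0.5ⁿ ≤ 53/1323.
0.5⁴ = 0.0625 is still above 53/1323 but 0.5⁵ = 0.03125 is at or below it, so n = 5.

5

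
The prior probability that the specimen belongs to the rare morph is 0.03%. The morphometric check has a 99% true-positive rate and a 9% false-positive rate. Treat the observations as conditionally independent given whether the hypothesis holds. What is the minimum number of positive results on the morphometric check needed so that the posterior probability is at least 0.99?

6

Prior odds: 0.0003 ÷ 0.9997 = 3/9997.
Likelihood ratio of a positive result = 0.99/0.09 = 11.
Target posterior odds = 0.99/0.01 = 99.
Require 11ⁿ ≥ 99 ÷ (3/9997) = 329901.
11⁵ = 161051 falls short of 329901 but 11⁶ = 1771561 reaches it, so n = 6.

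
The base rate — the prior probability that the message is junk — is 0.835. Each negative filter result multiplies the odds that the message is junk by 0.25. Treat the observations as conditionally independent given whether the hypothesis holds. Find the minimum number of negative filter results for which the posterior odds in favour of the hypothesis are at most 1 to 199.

Prior odds = 0.835/0.165 = 167/33.
Likelihood ratio per negative filter result = 0.25.
Target odds = 1/199.
Need (167/33) × 0.25ⁿ ≤ 1/199, i.e. 0.25ⁿ ≤ 33/33233.
0.25⁴ = 0.00390625 is still above 33/33233 but 0.25⁵ = 1/1024 is at or below it, so n = 5.

5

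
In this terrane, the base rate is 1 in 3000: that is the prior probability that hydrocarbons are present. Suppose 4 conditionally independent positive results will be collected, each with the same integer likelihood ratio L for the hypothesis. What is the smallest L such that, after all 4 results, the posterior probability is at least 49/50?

Prior odds = (1/3000)/(2999/3000) = 1/2999.
Target odds = 0.98/0.02 = 49.
Need L⁴ ≥ 49 ÷ (1/2999) = 146951.
19⁴ = 130321 < 146951 ≤ 160000 = 20⁴, so L = 20.

20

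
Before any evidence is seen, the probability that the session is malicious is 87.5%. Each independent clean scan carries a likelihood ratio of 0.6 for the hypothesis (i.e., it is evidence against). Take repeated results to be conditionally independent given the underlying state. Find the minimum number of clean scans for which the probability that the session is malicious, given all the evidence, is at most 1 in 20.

Prior odds = 0.875/0.125 = 7.
Likelihood ratio per clean scan = 0.6.
Target odds: 0.05 ÷ 0.95 = 1/19.
Need 7 × 0.6ⁿ ≤ 1/19, i.e. 0.6ⁿ ≤ 1/133.
0.6⁹ = 19683/1953125 is still above 1/133 but 0.6¹⁰ = 59049/9765625 is at or below it, so n = 10.

10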